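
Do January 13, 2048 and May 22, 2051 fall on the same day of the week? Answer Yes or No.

From Jan 13, 2048 to May 22, 2051 is 1225 days.
1225 mod 7 = 0, so they are the same weekday.
(Jan 13, 2048 is a Monday; May 22, 2051 is a Monday.)

Yes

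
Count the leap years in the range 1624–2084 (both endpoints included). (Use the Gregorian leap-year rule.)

113

Multiples of 4 in [1624,2084]: 116.
Of those, multiples of 100: 4 (not leap unless ÷400).
Multiples of 400: 1.
Leap years = 116 − 4 + 1 = 113.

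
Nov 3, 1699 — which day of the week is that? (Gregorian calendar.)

Tuesday

Doomsday rule: the anchor day for the 1600s is Tuesday. For year 99: 99÷12 = 8 r 3, and 3÷4 = 0, so 8+3+0 = 11.
Tuesday + 11 ≡ Saturday — that's 1699's doomsday.
In November the doomsday date is Nov 7.
Nov 3 is 4 days before Nov 7; 4 mod 7 = 4, so Saturday − 4 = Tuesday.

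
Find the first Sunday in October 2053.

October 1, 2053 is a Wednesday.
The first Sunday is therefore October 5 (4 days later).

October 5, 2053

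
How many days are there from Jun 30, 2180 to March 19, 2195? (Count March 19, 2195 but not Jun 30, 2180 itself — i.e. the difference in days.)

Jun 30, 2180 → Jun 30, 2181: 365 days.
Jun 30, 2181 → Jun 30, 2182: 365 days.
Jun 30, 2182 → Jun 30, 2183: 365 days.
Jun 30, 2183 → Jun 30, 2184: 366 days (Feb 29, 2184 is in that span).
Jun 30, 2184 → Jun 30, 2185: 365 days.
Jun 30, 2185 → Jun 30, 2186: 365 days.
Jun 30, 2186 → Jun 30, 2187: 365 days.
Jun 30, 2187 → Jun 30, 2188: 366 days (Feb 29, 2188 is in that span).
Jun 30, 2188 → Jun 30, 2189: 365 days.
Jun 30, 2189 → Jun 30, 2190: 365 days.
Jun 30, 2190 → Jun 30, 2191: 365 days.
Jun 30, 2191 → Jun 30, 2192: 366 days (Feb 29, 2192 is in that span).
Jun 30, 2192 → Jun 30, 2193: 365 days.
Jun 30, 2193 → Jun 30, 2194: 365 days.
Jun 30, 2194 → Jul 30, 2194: 30 days (June has 30).
Jul 30, 2194 → Aug 30, 2194: 31 days (July has 31).
Aug 30, 2194 → Sep 30, 2194: 31 days (August has 31).
Sep 30, 2194 → Oct 30, 2194: 30 days (September has 30).
Oct 30, 2194 → Nov 30, 2194: 31 days (October has 31).
Nov 30, 2194 → Dec 30, 2194: 30 days (November has 30).
Dec 30, 2194 → Jan 30, 2195: 31 days (December has 31).
Jan 30, 2195 → Feb 28, 2195: 29 days (January has 31).
Feb 28, 2195 → Mar 19, 2195: 19 days.
Total: 5375 days.

5375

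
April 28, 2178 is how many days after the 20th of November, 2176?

524

Nov 20, 2176 → Nov 20, 2177: 365 days.
Nov 20, 2177 → Dec 20, 2177: 30 days (November has 30).
Dec 20, 2177 → Jan 20, 2178: 31 days (December has 31).
Jan 20, 2178 → Feb 20, 2178: 31 days (January has 31).
Feb 20, 2178 → Mar 20, 2178: 28 days (February has 28).
Mar 20, 2178 → Apr 20, 2178: 31 days (March has 31).
Apr 20, 2178 → Apr 28, 2178: 8 days.
Total: 524 days.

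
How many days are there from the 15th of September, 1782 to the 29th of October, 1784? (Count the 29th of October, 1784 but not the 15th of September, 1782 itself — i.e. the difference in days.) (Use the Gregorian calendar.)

Sep 15, 1782 → Sep 15, 1783: 365 days.
Sep 15, 1783 → Sep 15, 1784: 366 days (Feb 29, 1784 is in that span).
Sep 15, 1784 → Oct 15, 1784: 30 days (September has 30).
Oct 15, 1784 → Oct 29, 1784: 14 days.
Total: 775 days.

775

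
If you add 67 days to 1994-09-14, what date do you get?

November 20, 1994

Sep has 30 days: +17 → Oct 1, 1994 (50 left).
Oct has 31 days: +31 → Nov 1, 1994 (19 left).
+19 → Nov 20, 1994.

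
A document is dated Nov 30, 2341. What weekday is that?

Doomsday rule: the anchor day for the 2300s is Wednesday. For year 41: 41÷12 = 3 r 5, and 5÷4 = 1, so 3+5+1 = 9.
Wednesday + 9 ≡ Friday — that's 2341's doomsday.
In November the doomsday date is Nov 7.
Nov 30 is 23 days after Nov 7; 23 mod 7 = 2, so Friday + 2 = Sunday.

Sunday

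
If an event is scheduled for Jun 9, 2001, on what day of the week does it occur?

Saturday

Doomsday rule: the anchor day for the 2000s is Tuesday. For year 01: 1÷12 = 0 r 1, and 1÷4 = 0, so 0+1+0 = 1.
Tuesday + 1 ≡ Wednesday — that's 2001's doomsday.
In June the doomsday date is Jun 6.
Jun 9 is 3 days after Jun 6; 3 mod 7 = 3, so Wednesday + 3 = Saturday.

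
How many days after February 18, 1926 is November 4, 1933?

2816

Feb 18, 1926 → Feb 18, 1927: 365 days.
Feb 18, 1927 → Feb 18, 1928: 365 days.
Feb 18, 1928 → Feb 18, 1929: 366 days (Feb 29, 1928 is in that span).
Feb 18, 1929 → Feb 18, 1930: 365 days.
Feb 18, 1930 → Feb 18, 1931: 365 days.
Feb 18, 1931 → Feb 18, 1932: 365 days.
Feb 18, 1932 → Feb 18, 1933: 366 days (Feb 29, 1932 is in that span).
Feb 18, 1933 → Mar 18, 1933: 28 days (February has 28).
Mar 18, 1933 → Apr 18, 1933: 31 days (March has 31).
Apr 18, 1933 → May 18, 1933: 30 days (April has 30).
May 18, 1933 → Jun 18, 1933: 31 days (May has 31).
Jun 18, 1933 → Jul 18, 1933: 30 days (June has 30).
Jul 18, 1933 → Aug 18, 1933: 31 days (July has 31).
Aug 18, 1933 → Sep 18, 1933: 31 days (August has 31).
Sep 18, 1933 → Oct 18, 1933: 30 days (September has 30).
Oct 18, 1933 → Nov 4, 1933: 17 days.
Total: 2816 days.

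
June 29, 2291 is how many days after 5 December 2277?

Dec 5, 2277 → Dec 5, 2278: 365 days.
Dec 5, 2278 → Dec 5, 2279: 365 days.
Dec 5, 2279 → Dec 5, 2280: 366 days (Feb 29, 2280 is in that span).
Dec 5, 2280 → Dec 5, 2281: 365 days.
Dec 5, 2281 → Dec 5, 2282: 365 days.
Dec 5, 2282 → Dec 5, 2283: 365 days.
Dec 5, 2283 → Dec 5, 2284: 366 days (Feb 29, 2284 is in that span).
Dec 5, 2284 → Dec 5, 2285: 365 days.
Dec 5, 2285 → Dec 5, 2286: 365 days.
Dec 5, 2286 → Dec 5, 2287: 365 days.
Dec 5, 2287 → Dec 5, 2288: 366 days (Feb 29, 2288 is in that span).
Dec 5, 2288 → Dec 5, 2289: 365 days.
Dec 5, 2289 → Dec 5, 2290: 365 days.
Dec 5, 2290 → Jan 5, 2291: 31 days (December has 31).
Jan 5, 2291 → Feb 5, 2291: 31 days (January has 31).
Feb 5, 2291 → Mar 5, 2291: 28 days (February has 28).
Mar 5, 2291 → Apr 5, 2291: 31 days (March has 31).
Apr 5, 2291 → May 5, 2291: 30 days (April has 30).
May 5, 2291 → Jun 5, 2291: 31 days (May has 31).
Jun 5, 2291 → Jun 29, 2291: 24 days.
Total: 4954 days.

4954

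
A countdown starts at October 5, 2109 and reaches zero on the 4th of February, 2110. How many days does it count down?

Oct 5, 2109 → Nov 5, 2109: 31 days (October has 31).
Nov 5, 2109 → Dec 5, 2109: 30 days (November has 30).
Dec 5, 2109 → Jan 5, 2110: 31 days (December has 31).
Jan 5, 2110 → Feb 4, 2110: 30 days.
Total: 122 days.

122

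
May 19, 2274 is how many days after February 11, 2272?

828

Feb 11, 2272 → Feb 11, 2273: 366 days (Feb 29, 2272 is in that span).
Feb 11, 2273 → Feb 11, 2274: 365 days.
Feb 11, 2274 → Mar 11, 2274: 28 days (February has 28).
Mar 11, 2274 → Apr 11, 2274: 31 days (March has 31).
Apr 11, 2274 → May 11, 2274: 30 days (April has 30).
May 11, 2274 → May 19, 2274: 8 days.
Total: 828 days.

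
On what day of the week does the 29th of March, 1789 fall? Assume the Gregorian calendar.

Doomsday rule: the anchor day for the 1700s is Sunday. For year 89: 89÷12 = 7 r 5, and 5÷4 = 1, so 7+5+1 = 13.
Sunday + 13 ≡ Saturday — that's 1789's doomsday.
In March the doomsday date is Mar 14.
Mar 29 is 15 days after Mar 14; 15 mod 7 = 1, so Saturday + 1 = Sunday.

Sunday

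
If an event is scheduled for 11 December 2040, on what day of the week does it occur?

Tuesday

January 1, 2040 is a Sunday.
Jan 1, 2040 → Feb 1, 2040: 31 days (January has 31).
Feb 1, 2040 → Mar 1, 2040: 29 days (February has 29).
Mar 1, 2040 → Apr 1, 2040: 31 days (March has 31).
Apr 1, 2040 → May 1, 2040: 30 days (April has 30).
May 1, 2040 → Jun 1, 2040: 31 days (May has 31).
Jun 1, 2040 → Jul 1, 2040: 30 days (June has 30).
Jul 1, 2040 → Aug 1, 2040: 31 days (July has 31).
Aug 1, 2040 → Sep 1, 2040: 31 days (August has 31).
Sep 1, 2040 → Oct 1, 2040: 30 days (September has 30).
Oct 1, 2040 → Nov 1, 2040: 31 days (October has 31).
Nov 1, 2040 → Dec 1, 2040: 30 days (November has 30).
Dec 1, 2040 → Dec 11, 2040: 10 days.
Total: 345 days.
345 mod 7 = 2, so Sunday + 2 = Tuesday.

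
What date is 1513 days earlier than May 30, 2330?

April 8, 2326

−365 (one year) → May 30, 2329 (1148 left).
−365 (one year) → May 30, 2328 (783 left).
−366 (one year; includes Feb 29, 2328) → May 30, 2327 (417 left).
−365 (one year) → May 30, 2326 (52 left).
−30 → Apr 30, 2326 (end of Apr, 30 days; 22 left).
−22 → Apr 8, 2326.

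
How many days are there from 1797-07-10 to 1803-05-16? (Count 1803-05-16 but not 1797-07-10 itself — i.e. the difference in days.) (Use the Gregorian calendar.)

2135

Jul 10, 1797 → Jul 10, 1798: 365 days.
Jul 10, 1798 → Jul 10, 1799: 365 days.
Jul 10, 1799 → Jul 10, 1800: 365 days.
Jul 10, 1800 → Jul 10, 1801: 365 days.
Jul 10, 1801 → Jul 10, 1802: 365 days.
Jul 10, 1802 → Aug 10, 1802: 31 days (July has 31).
Aug 10, 1802 → Sep 10, 1802: 31 days (August has 31).
Sep 10, 1802 → Oct 10, 1802: 30 days (September has 30).
Oct 10, 1802 → Nov 10, 1802: 31 days (October has 31).
Nov 10, 1802 → Dec 10, 1802: 30 days (November has 30).
Dec 10, 1802 → Jan 10, 1803: 31 days (December has 31).
Jan 10, 1803 → Feb 10, 1803: 31 days (January has 31).
Feb 10, 1803 → Mar 10, 1803: 28 days (February has 28).
Mar 10, 1803 → Apr 10, 1803: 31 days (March has 31).
Apr 10, 1803 → May 10, 1803: 30 days (April has 30).
May 10, 1803 → May 16, 1803: 6 days.
Total: 2135 days.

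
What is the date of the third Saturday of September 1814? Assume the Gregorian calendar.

September 17, 1814

September 1, 1814 is a Thursday.
The first Saturday is therefore September 3 (2 days later).
The third Saturday is 3 + 2×7 = September 17.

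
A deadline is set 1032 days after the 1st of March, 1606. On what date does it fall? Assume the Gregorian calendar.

December 27, 1608

+365 (one year) → Mar 1, 1607 (667 left).
+366 (one year; includes Feb 29, 1608) → Mar 1, 1608 (301 left).
Mar has 31 days: +31 → Apr 1, 1608 (270 left).
Apr has 30 days: +30 → May 1, 1608 (240 left).
May has 31 days: +31 → Jun 1, 1608 (209 left).
Jun has 30 days: +30 → Jul 1, 1608 (179 left).
Jul has 31 days: +31 → Aug 1, 1608 (148 left).
Aug has 31 days: +31 → Sep 1, 1608 (117 left).
Sep has 30 days: +30 → Oct 1, 1608 (87 left).
Oct has 31 days: +31 → Nov 1, 1608 (56 left).
Nov has 30 days: +30 → Dec 1, 1608 (26 left).
+26 → Dec 27, 1608.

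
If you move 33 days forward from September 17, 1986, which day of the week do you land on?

Monday

First find the weekday of Sep 17, 1986. Doomsday rule: the anchor day for the 1900s is Wednesday. For year 86: 86÷12 = 7 r 2, and 2÷4 = 0, so 7+2+0 = 9.
Wednesday + 9 ≡ Friday — that's 1986's doomsday.
In September the doomsday date is Sep 5.
Sep 17 is 12 days after Sep 5; 12 mod 7 = 5, so Friday + 5 = Wednesday.
33 mod 7 = 5, so 33 days after a Wednesday is Wednesday + 5 = Monday.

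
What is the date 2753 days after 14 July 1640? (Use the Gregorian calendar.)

January 27, 1648

+365 (one year) → Jul 14, 1641 (2388 left).
+365 (one year) → Jul 14, 1642 (2023 left).
+365 (one year) → Jul 14, 1643 (1658 left).
+366 (one year; includes Feb 29, 1644) → Jul 14, 1644 (1292 left).
+365 (one year) → Jul 14, 1645 (927 left).
+365 (one year) → Jul 14, 1646 (562 left).
+365 (one year) → Jul 14, 1647 (197 left).
Jul has 31 days: +18 → Aug 1, 1647 (179 left).
Aug has 31 days: +31 → Sep 1, 1647 (148 left).
Sep has 30 days: +30 → Oct 1, 1647 (118 left).
Oct has 31 days: +31 → Nov 1, 1647 (87 left).
Nov has 30 days: +30 → Dec 1, 1647 (57 left).
Dec has 31 days: +31 → Jan 1, 1648 (26 left).
+26 → Jan 27, 1648.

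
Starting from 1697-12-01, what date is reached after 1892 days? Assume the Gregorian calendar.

+365 (one year) → Dec 1, 1698 (1527 left).
+365 (one year) → Dec 1, 1699 (1162 left).
+365 (one year) → Dec 1, 1700 (797 left).
+365 (one year) → Dec 1, 1701 (432 left).
+365 (one year) → Dec 1, 1702 (67 left).
Dec has 31 days: +31 → Jan 1, 1703 (36 left).
Jan has 31 days: +31 → Feb 1, 1703 (5 left).
+5 → Feb 6, 1703.

February 6, 1703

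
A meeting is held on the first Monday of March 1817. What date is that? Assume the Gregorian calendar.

March 1, 1817 is a Saturday.
The first Monday is therefore March 3 (2 days later).

March 3, 1817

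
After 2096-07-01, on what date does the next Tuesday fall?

July 3, 2096

Jul 1, 2096 is a Sunday.
From Sunday to the next Tuesday is 2 days.
Jul 1, 2096 + 2 = Jul 3, 2096.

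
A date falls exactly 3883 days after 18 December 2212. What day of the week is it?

First find the weekday of Dec 18, 2212. Doomsday rule: the anchor day for the 2200s is Friday. For year 12: 12÷12 = 1 r 0, and 0÷4 = 0, so 1+0+0 = 1.
Friday + 1 ≡ Saturday — that's 2212's doomsday.
In December the doomsday date is Dec 12.
Dec 18 is 6 days after Dec 12; 6 mod 7 = 6, so Saturday + 6 = Friday.
3883 mod 7 = 5, so 3883 days after a Friday is Friday + 5 = Wednesday.

Wednesday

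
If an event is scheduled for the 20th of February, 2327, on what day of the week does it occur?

Doomsday rule: the anchor day for the 2300s is Wednesday. For year 27: 27÷12 = 2 r 3, and 3÷4 = 0, so 2+3+0 = 5.
Wednesday + 5 ≡ Monday — that's 2327's doomsday.
In February the doomsday date is Feb 28 (2327 is not a leap year).
Feb 20 is 8 days before Feb 28; 8 mod 7 = 1, so Monday − 1 = Sunday.

Sunday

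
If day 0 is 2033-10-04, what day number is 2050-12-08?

6274

Oct 4, 2033 → Oct 4, 2034: 365 days.
Oct 4, 2034 → Oct 4, 2035: 365 days.
Oct 4, 2035 → Oct 4, 2036: 366 days (Feb 29, 2036 is in that span).
Oct 4, 2036 → Oct 4, 2037: 365 days.
Oct 4, 2037 → Oct 4, 2038: 365 days.
Oct 4, 2038 → Oct 4, 2039: 365 days.
Oct 4, 2039 → Oct 4, 2040: 366 days (Feb 29, 2040 is in that span).
Oct 4, 2040 → Oct 4, 2041: 365 days.
Oct 4, 2041 → Oct 4, 2042: 365 days.
Oct 4, 2042 → Oct 4, 2043: 365 days.
Oct 4, 2043 → Oct 4, 2044: 366 days (Feb 29, 2044 is in that span).
Oct 4, 2044 → Oct 4, 2045: 365 days.
Oct 4, 2045 → Oct 4, 2046: 365 days.
Oct 4, 2046 → Oct 4, 2047: 365 days.
Oct 4, 2047 → Oct 4, 2048: 366 days (Feb 29, 2048 is in that span).
Oct 4, 2048 → Oct 4, 2049: 365 days.
Oct 4, 2049 → Oct 4, 2050: 365 days.
Oct 4, 2050 → Nov 4, 2050: 31 days (October has 31).
Nov 4, 2050 → Dec 4, 2050: 30 days (November has 30).
Dec 4, 2050 → Dec 8, 2050: 4 days.
Total: 6274 days.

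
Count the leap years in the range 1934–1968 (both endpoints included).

Multiples of 4 in [1934,1968]: 9.
Of those, multiples of 100: 0 (not leap unless ÷400).
Multiples of 400: 0.
Leap years = 9 − 0 + 0 = 9.

9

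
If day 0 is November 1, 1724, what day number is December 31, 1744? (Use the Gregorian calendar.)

Nov 1, 1724 → Nov 1, 1725: 365 days.
Nov 1, 1725 → Nov 1, 1726: 365 days.
Nov 1, 1726 → Nov 1, 1727: 365 days.
Nov 1, 1727 → Nov 1, 1728: 366 days (Feb 29, 1728 is in that span).
Nov 1, 1728 → Nov 1, 1729: 365 days.
Nov 1, 1729 → Nov 1, 1730: 365 days.
Nov 1, 1730 → Nov 1, 1731: 365 days.
Nov 1, 1731 → Nov 1, 1732: 366 days (Feb 29, 1732 is in that span).
Nov 1, 1732 → Nov 1, 1733: 365 days.
Nov 1, 1733 → Nov 1, 1734: 365 days.
Nov 1, 1734 → Nov 1, 1735: 365 days.
Nov 1, 1735 → Nov 1, 1736: 366 days (Feb 29, 1736 is in that span).
Nov 1, 1736 → Nov 1, 1737: 365 days.
Nov 1, 1737 → Nov 1, 1738: 365 days.
Nov 1, 1738 → Nov 1, 1739: 365 days.
Nov 1, 1739 → Nov 1, 1740: 366 days (Feb 29, 1740 is in that span).
Nov 1, 1740 → Nov 1, 1741: 365 days.
Nov 1, 1741 → Nov 1, 1742: 365 days.
Nov 1, 1742 → Nov 1, 1743: 365 days.
Nov 1, 1743 → Nov 1, 1744: 366 days (Feb 29, 1744 is in that span).
Nov 1, 1744 → Dec 1, 1744: 30 days (November has 30).
Dec 1, 1744 → Dec 31, 1744: 30 days.
Total: 7365 days.

7365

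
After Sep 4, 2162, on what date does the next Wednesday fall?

September 8, 2162

Sep 4, 2162 is a Saturday.
From Saturday to the next Wednesday is 4 days.
Sep 4, 2162 + 4 = Sep 8, 2162.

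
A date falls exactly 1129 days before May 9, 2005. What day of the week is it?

Saturday

May 9, 2005 is a Monday.
1129 mod 7 = 2, so 1129 days before a Monday is Monday − 2 = Saturday.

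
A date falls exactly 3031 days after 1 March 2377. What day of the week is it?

First find the weekday of Mar 1, 2377. Doomsday rule: the anchor day for the 2300s is Wednesday. For year 77: 77÷12 = 6 r 5, and 5÷4 = 1, so 6+5+1 = 12.
Wednesday + 12 ≡ Monday — that's 2377's doomsday.
In March the doomsday date is Mar 14.
Mar 1 is 13 days before Mar 14; 13 mod 7 = 6, so Monday − 6 = Tuesday.
3031 mod 7 = 0, so 3031 days after a Tuesday is Tuesday + 0 = Tuesday.

Tuesday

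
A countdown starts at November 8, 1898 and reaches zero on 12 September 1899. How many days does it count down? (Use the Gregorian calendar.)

308

Nov 8, 1898 → Dec 8, 1898: 30 days (November has 30).
Dec 8, 1898 → Jan 8, 1899: 31 days (December has 31).
Jan 8, 1899 → Feb 8, 1899: 31 days (January has 31).
Feb 8, 1899 → Mar 8, 1899: 28 days (February has 28).
Mar 8, 1899 → Apr 8, 1899: 31 days (March has 31).
Apr 8, 1899 → May 8, 1899: 30 days (April has 30).
May 8, 1899 → Jun 8, 1899: 31 days (May has 31).
Jun 8, 1899 → Jul 8, 1899: 30 days (June has 30).
Jul 8, 1899 → Aug 8, 1899: 31 days (July has 31).
Aug 8, 1899 → Sep 8, 1899: 31 days (August has 31).
Sep 8, 1899 → Sep 12, 1899: 4 days.
Total: 308 days.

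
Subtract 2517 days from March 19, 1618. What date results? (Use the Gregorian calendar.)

−365 (one year) → Mar 19, 1617 (2152 left).
−365 (one year) → Mar 19, 1616 (1787 left).
−366 (one year; includes Feb 29, 1616) → Mar 19, 1615 (1421 left).
−365 (one year) → Mar 19, 1614 (1056 left).
−365 (one year) → Mar 19, 1613 (691 left).
−365 (one year) → Mar 19, 1612 (326 left).
−19 → Feb 29, 1612 (end of Feb, 29 days; 307 left).
−29 → Jan 31, 1612 (end of Jan, 31 days; 278 left).
−31 → Dec 31, 1611 (end of Dec, 31 days; 247 left).
−31 → Nov 30, 1611 (end of Nov, 30 days; 216 left).
−30 → Oct 31, 1611 (end of Oct, 31 days; 186 left).
−31 → Sep 30, 1611 (end of Sep, 30 days; 155 left).
−30 → Aug 31, 1611 (end of Aug, 31 days; 125 left).
−31 → Jul 31, 1611 (end of Jul, 31 days; 94 left).
−31 → Jun 30, 1611 (end of Jun, 30 days; 63 left).
−30 → May 31, 1611 (end of May, 31 days; 33 left).
−31 → Apr 30, 1611 (end of Apr, 30 days; 2 left).
−2 → Apr 28, 1611.

April 28, 1611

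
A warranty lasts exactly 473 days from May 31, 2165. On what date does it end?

September 16, 2166

+365 (one year) → May 31, 2166 (108 left).
May has 31 days: +1 → Jun 1, 2166 (107 left).
Jun has 30 days: +30 → Jul 1, 2166 (77 left).
Jul has 31 days: +31 → Aug 1, 2166 (46 left).
Aug has 31 days: +31 → Sep 1, 2166 (15 left).
+15 → Sep 16, 2166.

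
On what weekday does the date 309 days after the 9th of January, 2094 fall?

First find the weekday of Jan 9, 2094. Doomsday rule: the anchor day for the 2000s is Tuesday. For year 94: 94÷12 = 7 r 10, and 10÷4 = 2, so 7+10+2 = 19.
Tuesday + 19 ≡ Sunday — that's 2094's doomsday.
In January the doomsday date is Jan 3 (2094 is not a leap year).
Jan 9 is 6 days after Jan 3; 6 mod 7 = 6, so Sunday + 6 = Saturday.
309 mod 7 = 1, so 309 days after a Saturday is Saturday + 1 = Sunday.

Sunday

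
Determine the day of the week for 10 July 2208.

Sunday

January 1, 2208 is a Friday.
Jan 1, 2208 → Feb 1, 2208: 31 days (January has 31).
Feb 1, 2208 → Mar 1, 2208: 29 days (February has 29).
Mar 1, 2208 → Apr 1, 2208: 31 days (March has 31).
Apr 1, 2208 → May 1, 2208: 30 days (April has 30).
May 1, 2208 → Jun 1, 2208: 31 days (May has 31).
Jun 1, 2208 → Jul 1, 2208: 30 days (June has 30).
Jul 1, 2208 → Jul 10, 2208: 9 days.
Total: 191 days.
191 mod 7 = 2, so Friday + 2 = Sunday.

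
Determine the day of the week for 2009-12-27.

Doomsday rule: the anchor day for the 2000s is Tuesday. For year 09: 9÷12 = 0 r 9, and 9÷4 = 2, so 0+9+2 = 11.
Tuesday + 11 ≡ Saturday — that's 2009's doomsday.
In December the doomsday date is Dec 12.
Dec 27 is 15 days after Dec 12; 15 mod 7 = 1, so Saturday + 1 = Sunday.

Sunday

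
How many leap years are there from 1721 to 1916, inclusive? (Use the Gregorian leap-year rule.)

Multiples of 4 in [1721,1916]: 49.
Of those, multiples of 100: 2 (not leap unless ÷400).
Multiples of 400: 0.
Leap years = 49 − 2 + 0 = 47.

47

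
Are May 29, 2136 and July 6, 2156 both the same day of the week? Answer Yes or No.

From May 29, 2136 to Jul 6, 2156 is 7343 days.
7343 mod 7 = 0, so they are the same weekday.
(May 29, 2136 is a Tuesday; Jul 6, 2156 is a Tuesday.)

Yes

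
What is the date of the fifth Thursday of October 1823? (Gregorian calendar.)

October 30, 1823

October 1, 1823 is a Wednesday.
The first Thursday is therefore October 2 (1 days later).
The fifth Thursday is 2 + 4×7 = October 30.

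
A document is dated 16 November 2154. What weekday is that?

Saturday

Doomsday rule: the anchor day for the 2100s is Sunday. For year 54: 54÷12 = 4 r 6, and 6÷4 = 1, so 4+6+1 = 11.
Sunday + 11 ≡ Thursday — that's 2154's doomsday.
In November the doomsday date is Nov 7.
Nov 16 is 9 days after Nov 7; 9 mod 7 = 2, so Thursday + 2 = Saturday.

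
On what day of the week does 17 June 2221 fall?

Doomsday rule: the anchor day for the 2200s is Friday. For year 21: 21÷12 = 1 r 9, and 9÷4 = 2, so 1+9+2 = 12.
Friday + 12 ≡ Wednesday — that's 2221's doomsday.
In June the doomsday date is Jun 6.
Jun 17 is 11 days after Jun 6; 11 mod 7 = 4, so Wednesday + 4 = Sunday.

Sunday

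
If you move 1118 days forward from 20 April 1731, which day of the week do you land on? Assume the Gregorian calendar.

Wednesday

First find the weekday of Apr 20, 1731. Doomsday rule: the anchor day for the 1700s is Sunday. For year 31: 31÷12 = 2 r 7, and 7÷4 = 1, so 2+7+1 = 10.
Sunday + 10 ≡ Wednesday — that's 1731's doomsday.
In April the doomsday date is Apr 4.
Apr 20 is 16 days after Apr 4; 16 mod 7 = 2, so Wednesday + 2 = Friday.
1118 mod 7 = 5, so 1118 days after a Friday is Friday + 5 = Wednesday.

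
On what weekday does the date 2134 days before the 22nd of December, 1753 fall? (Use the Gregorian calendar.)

First find the weekday of Dec 22, 1753. Doomsday rule: the anchor day for the 1700s is Sunday. For year 53: 53÷12 = 4 r 5, and 5÷4 = 1, so 4+5+1 = 10.
Sunday + 10 ≡ Wednesday — that's 1753's doomsday.
In December the doomsday date is Dec 12.
Dec 22 is 10 days after Dec 12; 10 mod 7 = 3, so Wednesday + 3 = Saturday.
2134 mod 7 = 6, so 2134 days before a Saturday is Saturday − 6 = Sunday.

Sunday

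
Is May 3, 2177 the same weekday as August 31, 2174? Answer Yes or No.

From Aug 31, 2174 to May 3, 2177 is 976 days.
976 mod 7 = 3, so they are different weekdays.
(Aug 31, 2174 is a Wednesday; May 3, 2177 is a Saturday.)

No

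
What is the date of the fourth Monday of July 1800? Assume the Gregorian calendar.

July 1, 1800 is a Tuesday.
The first Monday is therefore July 7 (6 days later).
The fourth Monday is 7 + 3×7 = July 28.

July 28, 1800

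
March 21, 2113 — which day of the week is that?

Doomsday rule: the anchor day for the 2100s is Sunday. For year 13: 13÷12 = 1 r 1, and 1÷4 = 0, so 1+1+0 = 2.
Sunday + 2 ≡ Tuesday — that's 2113's doomsday.
In March the doomsday date is Mar 14.
Mar 21 is 7 days after Mar 14; 7 mod 7 = 0, so Tuesday + 0 = Tuesday.

Tuesday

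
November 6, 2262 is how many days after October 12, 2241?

7695

Oct 12, 2241 → Oct 12, 2242: 365 days.
Oct 12, 2242 → Oct 12, 2243: 365 days.
Oct 12, 2243 → Oct 12, 2244: 366 days (Feb 29, 2244 is in that span).
Oct 12, 2244 → Oct 12, 2245: 365 days.
Oct 12, 2245 → Oct 12, 2246: 365 days.
Oct 12, 2246 → Oct 12, 2247: 365 days.
Oct 12, 2247 → Oct 12, 2248: 366 days (Feb 29, 2248 is in that span).
Oct 12, 2248 → Oct 12, 2249: 365 days.
Oct 12, 2249 → Oct 12, 2250: 365 days.
Oct 12, 2250 → Oct 12, 2251: 365 days.
Oct 12, 2251 → Oct 12, 2252: 366 days (Feb 29, 2252 is in that span).
Oct 12, 2252 → Oct 12, 2253: 365 days.
Oct 12, 2253 → Oct 12, 2254: 365 days.
Oct 12, 2254 → Oct 12, 2255: 365 days.
Oct 12, 2255 → Oct 12, 2256: 366 days (Feb 29, 2256 is in that span).
Oct 12, 2256 → Oct 12, 2257: 365 days.
Oct 12, 2257 → Oct 12, 2258: 365 days.
Oct 12, 2258 → Oct 12, 2259: 365 days.
Oct 12, 2259 → Oct 12, 2260: 366 days (Feb 29, 2260 is in that span).
Oct 12, 2260 → Oct 12, 2261: 365 days.
Oct 12, 2261 → Nov 12, 2261: 31 days (October has 31).
Nov 12, 2261 → Dec 12, 2261: 30 days (November has 30).
Dec 12, 2261 → Jan 12, 2262: 31 days (December has 31).
Jan 12, 2262 → Feb 12, 2262: 31 days (January has 31).
Feb 12, 2262 → Mar 12, 2262: 28 days (February has 28).
Mar 12, 2262 → Apr 12, 2262: 31 days (March has 31).
Apr 12, 2262 → May 12, 2262: 30 days (April has 30).
May 12, 2262 → Jun 12, 2262: 31 days (May has 31).
Jun 12, 2262 → Jul 12, 2262: 30 days (June has 30).
Jul 12, 2262 → Aug 12, 2262: 31 days (July has 31).
Aug 12, 2262 → Sep 12, 2262: 31 days (August has 31).
Sep 12, 2262 → Oct 12, 2262: 30 days (September has 30).
Oct 12, 2262 → Nov 6, 2262: 25 days.
Total: 7695 days.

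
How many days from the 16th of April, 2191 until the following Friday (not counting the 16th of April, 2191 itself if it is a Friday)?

6

Apr 16, 2191 is a Saturday.
From Saturday to the next Friday is 6 days.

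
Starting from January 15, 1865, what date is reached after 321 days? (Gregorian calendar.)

December 2, 1865

Jan has 31 days: +17 → Feb 1, 1865 (304 left).
Feb has 28 days: +28 → Mar 1, 1865 (276 left).
Mar has 31 days: +31 → Apr 1, 1865 (245 left).
Apr has 30 days: +30 → May 1, 1865 (215 left).
May has 31 days: +31 → Jun 1, 1865 (184 left).
Jun has 30 days: +30 → Jul 1, 1865 (154 left).
Jul has 31 days: +31 → Aug 1, 1865 (123 left).
Aug has 31 days: +31 → Sep 1, 1865 (92 left).
Sep has 30 days: +30 → Oct 1, 1865 (62 left).
Oct has 31 days: +31 → Nov 1, 1865 (31 left).
Nov has 30 days: +30 → Dec 1, 1865 (1 left).
+1 → Dec 2, 1865.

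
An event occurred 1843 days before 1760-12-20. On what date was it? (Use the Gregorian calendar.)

December 4, 1755

−366 (one year; includes Feb 29, 1760) → Dec 20, 1759 (1477 left).
−365 (one year) → Dec 20, 1758 (1112 left).
−365 (one year) → Dec 20, 1757 (747 left).
−365 (one year) → Dec 20, 1756 (382 left).
−20 → Nov 30, 1756 (end of Nov, 30 days; 362 left).
−30 → Oct 31, 1756 (end of Oct, 31 days; 332 left).
−31 → Sep 30, 1756 (end of Sep, 30 days; 301 left).
−30 → Aug 31, 1756 (end of Aug, 31 days; 271 left).
−31 → Jul 31, 1756 (end of Jul, 31 days; 240 left).
−31 → Jun 30, 1756 (end of Jun, 30 days; 209 left).
−30 → May 31, 1756 (end of May, 31 days; 179 left).
−31 → Apr 30, 1756 (end of Apr, 30 days; 148 left).
−30 → Mar 31, 1756 (end of Mar, 31 days; 118 left).
−31 → Feb 29, 1756 (end of Feb, 29 days; 87 left).
−29 → Jan 31, 1756 (end of Jan, 31 days; 58 left).
−31 → Dec 31, 1755 (end of Dec, 31 days; 27 left).
−27 → Dec 4, 1755.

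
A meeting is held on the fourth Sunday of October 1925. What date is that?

October 25, 1925

October 1, 1925 is a Thursday.
The first Sunday is therefore October 4 (3 days later).
The fourth Sunday is 4 + 3×7 = October 25.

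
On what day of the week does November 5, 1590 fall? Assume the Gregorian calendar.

Doomsday rule: the anchor day for the 1500s is Wednesday. For year 90: 90÷12 = 7 r 6, and 6÷4 = 1, so 7+6+1 = 14.
Wednesday + 14 ≡ Wednesday — that's 1590's doomsday.
In November the doomsday date is Nov 7.
Nov 5 is 2 days before Nov 7; 2 mod 7 = 2, so Wednesday − 2 = Monday.

Monday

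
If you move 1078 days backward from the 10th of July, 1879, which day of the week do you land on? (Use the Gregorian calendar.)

Thursday

First find the weekday of Jul 10, 1879. Doomsday rule: the anchor day for the 1800s is Friday. For year 79: 79÷12 = 6 r 7, and 7÷4 = 1, so 6+7+1 = 14.
Friday + 14 ≡ Friday — that's 1879's doomsday.
In July the doomsday date is Jul 11.
Jul 10 is 1 day before Jul 11; 1 mod 7 = 1, so Friday − 1 = Thursday.
1078 mod 7 = 0, so 1078 days before a Thursday is Thursday − 0 = Thursday.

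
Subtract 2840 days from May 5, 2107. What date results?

July 25, 2099

−365 (one year) → May 5, 2106 (2475 left).
−365 (one year) → May 5, 2105 (2110 left).
−365 (one year) → May 5, 2104 (1745 left).
−366 (one year; includes Feb 29, 2104) → May 5, 2103 (1379 left).
−365 (one year) → May 5, 2102 (1014 left).
−365 (one year) → May 5, 2101 (649 left).
−365 (one year) → May 5, 2100 (284 left).
−5 → Apr 30, 2100 (end of Apr, 30 days; 279 left).
−30 → Mar 31, 2100 (end of Mar, 31 days; 249 left).
−31 → Feb 28, 2100 (end of Feb, 28 days; 218 left).
−28 → Jan 31, 2100 (end of Jan, 31 days; 190 left).
−31 → Dec 31, 2099 (end of Dec, 31 days; 159 left).
−31 → Nov 30, 2099 (end of Nov, 30 days; 128 left).
−30 → Oct 31, 2099 (end of Oct, 31 days; 98 left).
−31 → Sep 30, 2099 (end of Sep, 30 days; 67 left).
−30 → Aug 31, 2099 (end of Aug, 31 days; 37 left).
−31 → Jul 31, 2099 (end of Jul, 31 days; 6 left).
−6 → Jul 25, 2099.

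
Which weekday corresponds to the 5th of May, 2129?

Thursday

Doomsday rule: the anchor day for the 2100s is Sunday. For year 29: 29÷12 = 2 r 5, and 5÷4 = 1, so 2+5+1 = 8.
Sunday + 8 ≡ Monday — that's 2129's doomsday.
In May the doomsday date is May 9.
May 5 is 4 days before May 9; 4 mod 7 = 4, so Monday − 4 = Thursday.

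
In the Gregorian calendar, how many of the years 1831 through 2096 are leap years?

66

Multiples of 4 in [1831,2096]: 67.
Of those, multiples of 100: 2 (not leap unless ÷400).
Multiples of 400: 1.
Leap years = 67 − 2 + 1 = 66.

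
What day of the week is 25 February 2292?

Thursday

Doomsday rule: the anchor day for the 2200s is Friday. For year 92: 92÷12 = 7 r 8, and 8÷4 = 2, so 7+8+2 = 17.
Friday + 17 ≡ Monday — that's 2292's doomsday.
In February the doomsday date is Feb 29 (2292 is a leap year (divisible by 4)).
Feb 25 is 4 days before Feb 29; 4 mod 7 = 4, so Monday − 4 = Thursday.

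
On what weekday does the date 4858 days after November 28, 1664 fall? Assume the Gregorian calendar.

Friday

Nov 28, 1664 is a Friday.
4858 mod 7 = 0, so 4858 days after a Friday is Friday + 0 = Friday.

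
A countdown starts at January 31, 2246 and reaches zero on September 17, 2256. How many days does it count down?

Jan 31, 2246 → Jan 31, 2247: 365 days.
Jan 31, 2247 → Jan 31, 2248: 365 days.
Jan 31, 2248 → Jan 31, 2249: 366 days (Feb 29, 2248 is in that span).
Jan 31, 2249 → Jan 31, 2250: 365 days.
Jan 31, 2250 → Jan 31, 2251: 365 days.
Jan 31, 2251 → Jan 31, 2252: 365 days.
Jan 31, 2252 → Jan 31, 2253: 366 days (Feb 29, 2252 is in that span).
Jan 31, 2253 → Jan 31, 2254: 365 days.
Jan 31, 2254 → Jan 31, 2255: 365 days.
Jan 31, 2255 → Jan 31, 2256: 365 days.
Jan 31, 2256 → Feb 29, 2256: 29 days (January has 31).
Feb 29, 2256 → Mar 29, 2256: 29 days (February has 29).
Mar 29, 2256 → Apr 29, 2256: 31 days (March has 31).
Apr 29, 2256 → May 29, 2256: 30 days (April has 30).
May 29, 2256 → Jun 29, 2256: 31 days (May has 31).
Jun 29, 2256 → Jul 29, 2256: 30 days (June has 30).
Jul 29, 2256 → Aug 29, 2256: 31 days (July has 31).
Aug 29, 2256 → Sep 17, 2256: 19 days.
Total: 3882 days.

3882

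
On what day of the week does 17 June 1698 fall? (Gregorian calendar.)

Doomsday rule: the anchor day for the 1600s is Tuesday. For year 98: 98÷12 = 8 r 2, and 2÷4 = 0, so 8+2+0 = 10.
Tuesday + 10 ≡ Friday — that's 1698's doomsday.
In June the doomsday date is Jun 6.
Jun 17 is 11 days after Jun 6; 11 mod 7 = 4, so Friday + 4 = Tuesday.

Tuesday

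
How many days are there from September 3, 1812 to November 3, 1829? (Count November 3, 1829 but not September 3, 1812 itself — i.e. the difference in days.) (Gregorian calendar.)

Sep 3, 1812 → Sep 3, 1813: 365 days.
Sep 3, 1813 → Sep 3, 1814: 365 days.
Sep 3, 1814 → Sep 3, 1815: 365 days.
Sep 3, 1815 → Sep 3, 1816: 366 days (Feb 29, 1816 is in that span).
Sep 3, 1816 → Sep 3, 1817: 365 days.
Sep 3, 1817 → Sep 3, 1818: 365 days.
Sep 3, 1818 → Sep 3, 1819: 365 days.
Sep 3, 1819 → Sep 3, 1820: 366 days (Feb 29, 1820 is in that span).
Sep 3, 1820 → Sep 3, 1821: 365 days.
Sep 3, 1821 → Sep 3, 1822: 365 days.
Sep 3, 1822 → Sep 3, 1823: 365 days.
Sep 3, 1823 → Sep 3, 1824: 366 days (Feb 29, 1824 is in that span).
Sep 3, 1824 → Sep 3, 1825: 365 days.
Sep 3, 1825 → Sep 3, 1826: 365 days.
Sep 3, 1826 → Sep 3, 1827: 365 days.
Sep 3, 1827 → Sep 3, 1828: 366 days (Feb 29, 1828 is in that span).
Sep 3, 1828 → Sep 3, 1829: 365 days.
Sep 3, 1829 → Oct 3, 1829: 30 days (September has 30).
Oct 3, 1829 → Nov 3, 1829: 31 days.
Total: 6270 days.

6270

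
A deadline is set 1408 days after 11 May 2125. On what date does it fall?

March 19, 2129

+365 (one year) → May 11, 2126 (1043 left).
+365 (one year) → May 11, 2127 (678 left).
+366 (one year; includes Feb 29, 2128) → May 11, 2128 (312 left).
May has 31 days: +21 → Jun 1, 2128 (291 left).
Jun has 30 days: +30 → Jul 1, 2128 (261 left).
Jul has 31 days: +31 → Aug 1, 2128 (230 left).
Aug has 31 days: +31 → Sep 1, 2128 (199 left).
Sep has 30 days: +30 → Oct 1, 2128 (169 left).
Oct has 31 days: +31 → Nov 1, 2128 (138 left).
Nov has 30 days: +30 → Dec 1, 2128 (108 left).
Dec has 31 days: +31 → Jan 1, 2129 (77 left).
Jan has 31 days: +31 → Feb 1, 2129 (46 left).
Feb has 28 days: +28 → Mar 1, 2129 (18 left).
+18 → Mar 19, 2129.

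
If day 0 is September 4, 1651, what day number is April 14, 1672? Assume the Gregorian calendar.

Sep 4, 1651 → Sep 4, 1652: 366 days (Feb 29, 1652 is in that span).
Sep 4, 1652 → Sep 4, 1653: 365 days.
Sep 4, 1653 → Sep 4, 1654: 365 days.
Sep 4, 1654 → Sep 4, 1655: 365 days.
Sep 4, 1655 → Sep 4, 1656: 366 days (Feb 29, 1656 is in that span).
Sep 4, 1656 → Sep 4, 1657: 365 days.
Sep 4, 1657 → Sep 4, 1658: 365 days.
Sep 4, 1658 → Sep 4, 1659: 365 days.
Sep 4, 1659 → Sep 4, 1660: 366 days (Feb 29, 1660 is in that span).
Sep 4, 1660 → Sep 4, 1661: 365 days.
Sep 4, 1661 → Sep 4, 1662: 365 days.
Sep 4, 1662 → Sep 4, 1663: 365 days.
Sep 4, 1663 → Sep 4, 1664: 366 days (Feb 29, 1664 is in that span).
Sep 4, 1664 → Sep 4, 1665: 365 days.
Sep 4, 1665 → Sep 4, 1666: 365 days.
Sep 4, 1666 → Sep 4, 1667: 365 days.
Sep 4, 1667 → Sep 4, 1668: 366 days (Feb 29, 1668 is in that span).
Sep 4, 1668 → Sep 4, 1669: 365 days.
Sep 4, 1669 → Sep 4, 1670: 365 days.
Sep 4, 1670 → Sep 4, 1671: 365 days.
Sep 4, 1671 → Oct 4, 1671: 30 days (September has 30).
Oct 4, 1671 → Nov 4, 1671: 31 days (October has 31).
Nov 4, 1671 → Dec 4, 1671: 30 days (November has 30).
Dec 4, 1671 → Jan 4, 1672: 31 days (December has 31).
Jan 4, 1672 → Feb 4, 1672: 31 days (January has 31).
Feb 4, 1672 → Mar 4, 1672: 29 days (February has 29).
Mar 4, 1672 → Apr 4, 1672: 31 days (March has 31).
Apr 4, 1672 → Apr 14, 1672: 10 days.
Total: 7528 days.

7528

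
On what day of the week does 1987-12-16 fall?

January 1, 1987 is a Thursday.
Jan 1, 1987 → Feb 1, 1987: 31 days (January has 31).
Feb 1, 1987 → Mar 1, 1987: 28 days (February has 28).
Mar 1, 1987 → Apr 1, 1987: 31 days (March has 31).
Apr 1, 1987 → May 1, 1987: 30 days (April has 30).
May 1, 1987 → Jun 1, 1987: 31 days (May has 31).
Jun 1, 1987 → Jul 1, 1987: 30 days (June has 30).
Jul 1, 1987 → Aug 1, 1987: 31 days (July has 31).
Aug 1, 1987 → Sep 1, 1987: 31 days (August has 31).
Sep 1, 1987 → Oct 1, 1987: 30 days (September has 30).
Oct 1, 1987 → Nov 1, 1987: 31 days (October has 31).
Nov 1, 1987 → Dec 1, 1987: 30 days (November has 30).
Dec 1, 1987 → Dec 16, 1987: 15 days.
Total: 349 days.
349 mod 7 = 6, so Thursday + 6 = Wednesday.

Wednesday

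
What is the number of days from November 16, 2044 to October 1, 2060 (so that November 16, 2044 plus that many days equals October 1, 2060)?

5798

Nov 16, 2044 → Nov 16, 2045: 365 days.
Nov 16, 2045 → Nov 16, 2046: 365 days.
Nov 16, 2046 → Nov 16, 2047: 365 days.
Nov 16, 2047 → Nov 16, 2048: 366 days (Feb 29, 2048 is in that span).
Nov 16, 2048 → Nov 16, 2049: 365 days.
Nov 16, 2049 → Nov 16, 2050: 365 days.
Nov 16, 2050 → Nov 16, 2051: 365 days.
Nov 16, 2051 → Nov 16, 2052: 366 days (Feb 29, 2052 is in that span).
Nov 16, 2052 → Nov 16, 2053: 365 days.
Nov 16, 2053 → Nov 16, 2054: 365 days.
Nov 16, 2054 → Nov 16, 2055: 365 days.
Nov 16, 2055 → Nov 16, 2056: 366 days (Feb 29, 2056 is in that span).
Nov 16, 2056 → Nov 16, 2057: 365 days.
Nov 16, 2057 → Nov 16, 2058: 365 days.
Nov 16, 2058 → Nov 16, 2059: 365 days.
Nov 16, 2059 → Dec 16, 2059: 30 days (November has 30).
Dec 16, 2059 → Jan 16, 2060: 31 days (December has 31).
Jan 16, 2060 → Feb 16, 2060: 31 days (January has 31).
Feb 16, 2060 → Mar 16, 2060: 29 days (February has 29).
Mar 16, 2060 → Apr 16, 2060: 31 days (March has 31).
Apr 16, 2060 → May 16, 2060: 30 days (April has 30).
May 16, 2060 → Jun 16, 2060: 31 days (May has 31).
Jun 16, 2060 → Jul 16, 2060: 30 days (June has 30).
Jul 16, 2060 → Aug 16, 2060: 31 days (July has 31).
Aug 16, 2060 → Sep 16, 2060: 31 days (August has 31).
Sep 16, 2060 → Oct 1, 2060: 15 days.
Total: 5798 days.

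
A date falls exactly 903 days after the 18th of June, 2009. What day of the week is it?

First find the weekday of Jun 18, 2009. Doomsday rule: the anchor day for the 2000s is Tuesday. For year 09: 9÷12 = 0 r 9, and 9÷4 = 2, so 0+9+2 = 11.
Tuesday + 11 ≡ Saturday — that's 2009's doomsday.
In June the doomsday date is Jun 6.
Jun 18 is 12 days after Jun 6; 12 mod 7 = 5, so Saturday + 5 = Thursday.
903 mod 7 = 0, so 903 days after a Thursday is Thursday + 0 = Thursday.

Thursday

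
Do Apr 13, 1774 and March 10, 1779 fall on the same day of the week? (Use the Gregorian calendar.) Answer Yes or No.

Yes

From Apr 13, 1774 to Mar 10, 1779 is 1792 days.
1792 mod 7 = 0, so they are the same weekday.
(Apr 13, 1774 is a Wednesday; Mar 10, 1779 is a Wednesday.)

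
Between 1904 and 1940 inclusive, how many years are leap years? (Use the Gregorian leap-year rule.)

Multiples of 4 in [1904,1940]: 10.
Of those, multiples of 100: 0 (not leap unless ÷400).
Multiples of 400: 0.
Leap years = 10 − 0 + 0 = 10.

10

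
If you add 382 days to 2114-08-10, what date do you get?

Aug has 31 days: +22 → Sep 1, 2114 (360 left).
Sep has 30 days: +30 → Oct 1, 2114 (330 left).
Oct has 31 days: +31 → Nov 1, 2114 (299 left).
Nov has 30 days: +30 → Dec 1, 2114 (269 left).
Dec has 31 days: +31 → Jan 1, 2115 (238 left).
Jan has 31 days: +31 → Feb 1, 2115 (207 left).
Feb has 28 days: +28 → Mar 1, 2115 (179 left).
Mar has 31 days: +31 → Apr 1, 2115 (148 left).
Apr has 30 days: +30 → May 1, 2115 (118 left).
May has 31 days: +31 → Jun 1, 2115 (87 left).
Jun has 30 days: +30 → Jul 1, 2115 (57 left).
Jul has 31 days: +31 → Aug 1, 2115 (26 left).
+26 → Aug 27, 2115.

August 27, 2115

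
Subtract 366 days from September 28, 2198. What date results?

September 27, 2197

−28 → Aug 31, 2198 (end of Aug, 31 days; 338 left).
−31 → Jul 31, 2198 (end of Jul, 31 days; 307 left).
−31 → Jun 30, 2198 (end of Jun, 30 days; 276 left).
−30 → May 31, 2198 (end of May, 31 days; 246 left).
−31 → Apr 30, 2198 (end of Apr, 30 days; 215 left).
−30 → Mar 31, 2198 (end of Mar, 31 days; 185 left).
−31 → Feb 28, 2198 (end of Feb, 28 days; 154 left).
−28 → Jan 31, 2198 (end of Jan, 31 days; 126 left).
−31 → Dec 31, 2197 (end of Dec, 31 days; 95 left).
−31 → Nov 30, 2197 (end of Nov, 30 days; 64 left).
−30 → Oct 31, 2197 (end of Oct, 31 days; 34 left).
−31 → Sep 30, 2197 (end of Sep, 30 days; 3 left).
−3 → Sep 27, 2197.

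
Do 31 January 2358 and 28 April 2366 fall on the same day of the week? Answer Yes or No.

From Jan 31, 2358 to Apr 28, 2366 is 3009 days.
3009 mod 7 = 6, so they are different weekdays.
(Jan 31, 2358 is a Friday; Apr 28, 2366 is a Thursday.)

No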